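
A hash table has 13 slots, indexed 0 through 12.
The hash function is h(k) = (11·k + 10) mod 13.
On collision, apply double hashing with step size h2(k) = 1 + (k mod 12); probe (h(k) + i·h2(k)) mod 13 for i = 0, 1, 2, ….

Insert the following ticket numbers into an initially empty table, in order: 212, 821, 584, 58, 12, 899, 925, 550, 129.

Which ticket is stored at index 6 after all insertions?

821

212: h=2 -> slot 2
821: h=6 -> slot 6
584: h=12 -> slot 12
58: h=11 -> slot 11
12: h=12, h2=1, probe 12,0 -> slot 0
899: h=6, h2=12, probe 6,5 -> slot 5
925: h=6, h2=2, probe 6,8 -> slot 8
550: h=2, h2=11, probe 2,0,11,9 -> slot 9
129: h=12, h2=10, probe 12,9,6,3 -> slot 3
Table: [12, -, 212, 129, -, 899, 821, -, 925, 550, -, 58, 584]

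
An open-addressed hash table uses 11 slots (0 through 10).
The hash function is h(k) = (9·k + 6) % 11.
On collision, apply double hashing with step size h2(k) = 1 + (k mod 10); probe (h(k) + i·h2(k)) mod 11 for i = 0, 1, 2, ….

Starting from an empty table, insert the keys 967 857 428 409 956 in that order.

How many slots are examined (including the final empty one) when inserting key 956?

967 hashes to 8; slot 8 is free → place at 8.
857 hashes to 8, h2=8; 8 taken → place at 5.
428 hashes to 8, h2=9; 8 taken → place at 6.
409 hashes to 2; slot 2 is free → place at 2.
956 hashes to 8, h2=7; 8 taken → place at 4.
Table: [-, -, 409, -, 956, 857, 428, -, 967, -, -]

2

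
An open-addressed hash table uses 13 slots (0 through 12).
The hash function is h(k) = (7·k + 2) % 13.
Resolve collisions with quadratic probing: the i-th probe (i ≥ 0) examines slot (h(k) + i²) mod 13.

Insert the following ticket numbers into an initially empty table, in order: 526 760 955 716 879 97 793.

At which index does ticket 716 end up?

10

526: h=5 → slot 5
760: h=5, probe 5,6 → slot 6
955: h=5, probe 5,6,9 → slot 9
716: h=9, probe 9,10 → slot 10
879: h=6, probe 6,7 → slot 7
97: h=5, probe 5,6,9,1 → slot 1
793: h=2 → slot 2
Table: [—, 97, 793, —, —, 526, 760, 879, —, 955, 716, —, —]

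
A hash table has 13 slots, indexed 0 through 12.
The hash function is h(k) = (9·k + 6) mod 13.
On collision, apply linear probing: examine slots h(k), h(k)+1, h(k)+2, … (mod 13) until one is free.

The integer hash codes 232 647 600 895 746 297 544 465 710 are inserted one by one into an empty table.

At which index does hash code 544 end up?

4

232: h=1 → slot 1
647: h=5 → slot 5
600: h=11 → slot 11
895: h=1, probe 1,2 → slot 2
746: h=12 → slot 12
297: h=1, probe 1,2,3 → slot 3
544: h=1, probe 1,2,3,4 → slot 4
465: h=5, probe 5,6 → slot 6
710: h=0 → slot 0
Table: [710, 232, 895, 297, 544, 647, 465, _, _, _, _, 600, 746]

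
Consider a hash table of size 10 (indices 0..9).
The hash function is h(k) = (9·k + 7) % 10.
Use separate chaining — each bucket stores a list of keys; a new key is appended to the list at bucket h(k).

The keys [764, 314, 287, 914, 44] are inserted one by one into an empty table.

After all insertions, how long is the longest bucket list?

4

764 → bucket 3
314 → bucket 3 (collision)
287 → bucket 0
914 → bucket 3 (collision)
44 → bucket 3 (collision)
Final buckets:
0: 287
1: .
2: .
3: 764 -> 314 -> 914 -> 44
4: .
5: .
6: .
7: .
8: .
9: .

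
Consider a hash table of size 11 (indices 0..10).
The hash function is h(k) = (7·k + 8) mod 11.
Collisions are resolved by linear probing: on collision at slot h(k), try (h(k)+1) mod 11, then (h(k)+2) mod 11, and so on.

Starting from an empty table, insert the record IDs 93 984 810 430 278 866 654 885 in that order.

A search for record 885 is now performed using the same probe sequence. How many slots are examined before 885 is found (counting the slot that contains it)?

Insert 93: h=10, slot 10 empty => index 10.
Insert 984: h=10, slot 10 occupied => index 0.
Insert 810: h=2, slot 2 empty => index 2.
Insert 430: h=4, slot 4 empty => index 4.
Insert 278: h=7, slot 7 empty => index 7.
Insert 866: h=9, slot 9 empty => index 9.
Insert 654: h=10, slots 10,0 occupied => index 1.
Insert 885: h=10, slots 10,0,1,2 occupied => index 3.
Table: [984, 654, 810, 885, 430, —, —, 278, —, 866, 93]
Lookup 885: h=10, probe 10,0,1,2,3 → found at 3.

5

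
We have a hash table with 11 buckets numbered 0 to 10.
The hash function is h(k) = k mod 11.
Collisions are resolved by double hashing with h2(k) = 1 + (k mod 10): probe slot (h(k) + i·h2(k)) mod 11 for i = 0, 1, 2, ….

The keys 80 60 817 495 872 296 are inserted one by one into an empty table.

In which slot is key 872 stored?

9

80: h=3 => slot 3
60: h=5 => slot 5
817: h=3, h2=8, probe 3,0 => slot 0
495: h=0, h2=6, probe 0,6 => slot 6
872: h=3, h2=3, probe 3,6,9 => slot 9
296: h=10 => slot 10
Table: [817, —, —, 80, —, 60, 495, —, —, 872, 296]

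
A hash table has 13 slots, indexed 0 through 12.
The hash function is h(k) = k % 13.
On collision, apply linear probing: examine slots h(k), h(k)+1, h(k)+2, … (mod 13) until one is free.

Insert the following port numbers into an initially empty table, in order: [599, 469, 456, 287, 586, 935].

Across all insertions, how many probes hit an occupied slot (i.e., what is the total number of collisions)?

10

599: h=1 -> slot 1
469: h=1, probe 1,2 -> slot 2
456: h=1, probe 1,2,3 -> slot 3
287: h=1, probe 1,2,3,4 -> slot 4
586: h=1, probe 1,2,3,4,5 -> slot 5
935: h=12 -> slot 12
Table: [∅, 599, 469, 456, 287, 586, ∅, ∅, ∅, ∅, ∅, ∅, 935]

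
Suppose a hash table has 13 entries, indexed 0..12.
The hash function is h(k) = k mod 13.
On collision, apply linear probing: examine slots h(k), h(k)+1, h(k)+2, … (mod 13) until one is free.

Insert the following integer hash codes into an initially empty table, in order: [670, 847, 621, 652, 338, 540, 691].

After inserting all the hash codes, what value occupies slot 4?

691

670: h=7 → slot 7
847: h=2 → slot 2
621: h=10 → slot 10
652: h=2, probe 2,3 → slot 3
338: h=0 → slot 0
540: h=7, probe 7,8 → slot 8
691: h=2, probe 2,3,4 → slot 4
Table: [338, —, 847, 652, 691, —, —, 670, 540, —, 621, —, —]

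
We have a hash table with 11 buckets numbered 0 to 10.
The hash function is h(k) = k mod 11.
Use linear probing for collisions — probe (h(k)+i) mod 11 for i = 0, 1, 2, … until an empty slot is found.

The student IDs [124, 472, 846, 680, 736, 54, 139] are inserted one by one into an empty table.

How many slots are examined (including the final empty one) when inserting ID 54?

124: h=3 -> slot 3
472: h=10 -> slot 10
846: h=10, probe 10,0 -> slot 0
680: h=9 -> slot 9
736: h=10, probe 10,0,1 -> slot 1
54: h=10, probe 10,0,1,2 -> slot 2
139: h=7 -> slot 7
Table: [846, 736, 54, 124, _, _, _, 139, _, 680, 472]

4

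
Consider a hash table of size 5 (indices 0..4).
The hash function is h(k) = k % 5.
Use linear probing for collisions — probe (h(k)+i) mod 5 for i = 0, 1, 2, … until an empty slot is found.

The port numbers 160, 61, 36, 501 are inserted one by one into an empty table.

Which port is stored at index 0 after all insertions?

160

Insert 160: h=0, slot 0 empty → index 0.
Insert 61: h=1, slot 1 empty → index 1.
Insert 36: h=1, slot 1 occupied → index 2.
Insert 501: h=1, slots 1,2 occupied → index 3.
Table: [160, 61, 36, 501, _]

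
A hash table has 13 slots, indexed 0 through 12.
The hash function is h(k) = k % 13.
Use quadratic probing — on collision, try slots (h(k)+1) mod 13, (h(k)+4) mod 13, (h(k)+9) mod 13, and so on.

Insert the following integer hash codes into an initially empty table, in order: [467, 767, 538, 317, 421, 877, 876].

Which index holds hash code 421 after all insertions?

467 hashes to 12; slot 12 is free → place at 12.
767 hashes to 0; slot 0 is free → place at 0.
538 hashes to 5; slot 5 is free → place at 5.
317 hashes to 5; 5 taken → place at 6.
421 hashes to 5; 5,6 taken → place at 9.
877 hashes to 6; 6 taken → place at 7.
876 hashes to 5; 5,6,9 taken → place at 1.
Table: [767, 876, _, _, _, 538, 317, 877, _, 421, _, _, 467]

9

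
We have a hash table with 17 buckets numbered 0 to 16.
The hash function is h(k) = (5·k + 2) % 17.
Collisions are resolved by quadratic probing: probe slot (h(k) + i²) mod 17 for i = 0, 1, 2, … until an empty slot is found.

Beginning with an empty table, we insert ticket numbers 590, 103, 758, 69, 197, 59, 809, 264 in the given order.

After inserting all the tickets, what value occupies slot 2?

590 hashes to 11; slot 11 is free => place at 11.
103 hashes to 7; slot 7 is free => place at 7.
758 hashes to 1; slot 1 is free => place at 1.
69 hashes to 7; 7 taken => place at 8.
197 hashes to 1; 1 taken => place at 2.
59 hashes to 8; 8 taken => place at 9.
809 hashes to 1; 1,2 taken => place at 5.
264 hashes to 13; slot 13 is free => place at 13.
Table: [., 758, 197, ., ., 809, ., 103, 69, 59, ., 590, ., 264, ., ., .]

197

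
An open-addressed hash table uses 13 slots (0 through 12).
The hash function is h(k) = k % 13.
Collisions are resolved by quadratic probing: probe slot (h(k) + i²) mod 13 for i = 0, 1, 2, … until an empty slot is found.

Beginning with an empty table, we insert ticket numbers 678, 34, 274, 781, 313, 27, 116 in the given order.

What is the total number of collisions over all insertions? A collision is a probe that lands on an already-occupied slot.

9

Insert 678: h=2, slot 2 empty -> index 2.
Insert 34: h=8, slot 8 empty -> index 8.
Insert 274: h=1, slot 1 empty -> index 1.
Insert 781: h=1, slots 1,2 occupied -> index 5.
Insert 313: h=1, slots 1,2,5 occupied -> index 10.
Insert 27: h=1, slots 1,2,5,10 occupied -> index 4.
Insert 116: h=12, slot 12 empty -> index 12.
Table: [-, 274, 678, -, 27, 781, -, -, 34, -, 313, -, 116]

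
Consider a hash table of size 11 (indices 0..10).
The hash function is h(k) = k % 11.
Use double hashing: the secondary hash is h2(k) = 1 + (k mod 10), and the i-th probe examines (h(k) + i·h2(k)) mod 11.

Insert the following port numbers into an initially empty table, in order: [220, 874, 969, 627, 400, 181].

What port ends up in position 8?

627

220 hashes to 0; slot 0 is free -> place at 0.
874 hashes to 5; slot 5 is free -> place at 5.
969 hashes to 1; slot 1 is free -> place at 1.
627 hashes to 0, h2=8; 0 taken -> place at 8.
400 hashes to 4; slot 4 is free -> place at 4.
181 hashes to 5, h2=2; 5 taken -> place at 7.
Table: [220, 969, ., ., 400, 874, ., 181, 627, ., .]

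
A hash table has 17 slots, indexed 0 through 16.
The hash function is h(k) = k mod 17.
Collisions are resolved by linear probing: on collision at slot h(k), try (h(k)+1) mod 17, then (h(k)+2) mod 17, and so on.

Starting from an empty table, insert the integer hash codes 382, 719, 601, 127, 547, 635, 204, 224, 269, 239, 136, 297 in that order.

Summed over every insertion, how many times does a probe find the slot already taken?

7

382 hashes to 8; slot 8 is free → place at 8.
719 hashes to 5; slot 5 is free → place at 5.
601 hashes to 6; slot 6 is free → place at 6.
127 hashes to 8; 8 taken → place at 9.
547 hashes to 3; slot 3 is free → place at 3.
635 hashes to 6; 6 taken → place at 7.
204 hashes to 0; slot 0 is free → place at 0.
224 hashes to 3; 3 taken → place at 4.
269 hashes to 14; slot 14 is free → place at 14.
239 hashes to 1; slot 1 is free → place at 1.
136 hashes to 0; 0,1 taken → place at 2.
297 hashes to 8; 8,9 taken → place at 10.
Table: [204, 239, 136, 547, 224, 719, 601, 635, 382, 127, 297, -, -, -, 269, -, -]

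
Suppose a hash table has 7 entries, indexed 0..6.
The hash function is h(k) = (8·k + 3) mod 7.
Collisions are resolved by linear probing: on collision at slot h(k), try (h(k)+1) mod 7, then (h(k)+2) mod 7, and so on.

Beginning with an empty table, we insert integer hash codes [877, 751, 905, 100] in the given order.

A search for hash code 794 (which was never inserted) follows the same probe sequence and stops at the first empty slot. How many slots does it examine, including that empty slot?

4

877: h=5 -> slot 5
751: h=5, probe 5,6 -> slot 6
905: h=5, probe 5,6,0 -> slot 0
100: h=5, probe 5,6,0,1 -> slot 1
Table: [905, 100, ∅, ∅, ∅, 877, 751]
Lookup 794: h=6, probe 6,0,1,2 → slot 2 empty, not found.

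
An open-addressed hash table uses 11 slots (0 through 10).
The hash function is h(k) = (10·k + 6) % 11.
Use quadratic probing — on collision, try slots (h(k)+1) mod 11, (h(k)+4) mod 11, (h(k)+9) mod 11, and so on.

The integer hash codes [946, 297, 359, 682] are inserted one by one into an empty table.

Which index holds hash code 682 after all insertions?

946 hashes to 6; slot 6 is free => place at 6.
297 hashes to 6; 6 taken => place at 7.
359 hashes to 10; slot 10 is free => place at 10.
682 hashes to 6; 6,7,10 taken => place at 4.
Table: [., ., ., ., 682, ., 946, 297, ., ., 359]

4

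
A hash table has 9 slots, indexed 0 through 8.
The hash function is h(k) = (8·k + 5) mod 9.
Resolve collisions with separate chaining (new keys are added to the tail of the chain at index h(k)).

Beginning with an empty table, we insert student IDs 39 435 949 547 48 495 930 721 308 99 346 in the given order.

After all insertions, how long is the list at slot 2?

4

Insert 39: h=2, bucket 2 empty → new chain.
Insert 435: h=2, bucket 2 nonempty → append to chain.
Insert 949: h=1, bucket 1 empty → new chain.
Insert 547: h=7, bucket 7 empty → new chain.
Insert 48: h=2, bucket 2 nonempty → append to chain.
Insert 495: h=5, bucket 5 empty → new chain.
Insert 930: h=2, bucket 2 nonempty → append to chain.
Insert 721: h=4, bucket 4 empty → new chain.
Insert 308: h=3, bucket 3 empty → new chain.
Insert 99: h=5, bucket 5 nonempty → append to chain.
Insert 346: h=1, bucket 1 nonempty → append to chain.
Final buckets:
0: _
1: 949 -> 346
2: 39 -> 435 -> 48 -> 930
3: 308
4: 721
5: 495 -> 99
6: _
7: 547
8: _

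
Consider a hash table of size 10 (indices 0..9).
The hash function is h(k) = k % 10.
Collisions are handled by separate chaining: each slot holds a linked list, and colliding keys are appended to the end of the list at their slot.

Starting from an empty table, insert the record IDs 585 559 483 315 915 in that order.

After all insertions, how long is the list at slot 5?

Insert 585: h=5, bucket 5 empty -> new chain.
Insert 559: h=9, bucket 9 empty -> new chain.
Insert 483: h=3, bucket 3 empty -> new chain.
Insert 315: h=5, bucket 5 nonempty -> append to chain.
Insert 915: h=5, bucket 5 nonempty -> append to chain.
Final buckets:
0: —
1: —
2: —
3: 483
4: —
5: 585 -> 315 -> 915
6: —
7: —
8: —
9: 559

3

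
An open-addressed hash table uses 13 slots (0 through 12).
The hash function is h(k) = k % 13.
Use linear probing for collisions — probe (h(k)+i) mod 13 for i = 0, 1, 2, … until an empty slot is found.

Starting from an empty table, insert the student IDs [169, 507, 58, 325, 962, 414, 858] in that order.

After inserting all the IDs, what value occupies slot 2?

Insert 169: h=0, slot 0 empty => index 0.
Insert 507: h=0, slot 0 occupied => index 1.
Insert 58: h=6, slot 6 empty => index 6.
Insert 325: h=0, slots 0,1 occupied => index 2.
Insert 962: h=0, slots 0,1,2 occupied => index 3.
Insert 414: h=11, slot 11 empty => index 11.
Insert 858: h=0, slots 0,1,2,3 occupied => index 4.
Table: [169, 507, 325, 962, 858, -, 58, -, -, -, -, 414, -]

325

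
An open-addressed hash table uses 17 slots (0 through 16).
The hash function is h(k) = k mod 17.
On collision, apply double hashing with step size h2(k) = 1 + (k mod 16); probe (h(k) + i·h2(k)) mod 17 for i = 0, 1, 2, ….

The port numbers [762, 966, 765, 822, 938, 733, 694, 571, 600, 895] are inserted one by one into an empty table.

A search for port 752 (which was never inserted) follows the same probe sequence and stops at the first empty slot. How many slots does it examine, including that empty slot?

762 hashes to 14; slot 14 is free -> place at 14.
966 hashes to 14, h2=7; 14 taken -> place at 4.
765 hashes to 0; slot 0 is free -> place at 0.
822 hashes to 6; slot 6 is free -> place at 6.
938 hashes to 3; slot 3 is free -> place at 3.
733 hashes to 2; slot 2 is free -> place at 2.
694 hashes to 14, h2=7; 14,4 taken -> place at 11.
571 hashes to 10; slot 10 is free -> place at 10.
600 hashes to 5; slot 5 is free -> place at 5.
895 hashes to 11, h2=16; 11,10 taken -> place at 9.
Table: [765, —, 733, 938, 966, 600, 822, —, —, 895, 571, 694, —, —, 762, —, —]
Lookup 752: h=4, h2=1, probe 4,5,6,7 → slot 7 empty, not found.

4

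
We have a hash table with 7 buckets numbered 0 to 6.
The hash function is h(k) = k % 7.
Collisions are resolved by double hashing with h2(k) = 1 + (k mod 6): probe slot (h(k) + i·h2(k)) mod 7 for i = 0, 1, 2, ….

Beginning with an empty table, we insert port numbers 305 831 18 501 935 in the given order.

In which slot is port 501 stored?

1

Insert 305: h=4, slot 4 empty → index 4.
Insert 831: h=5, slot 5 empty → index 5.
Insert 18: h=4, h2=1, slots 4,5 occupied → index 6.
Insert 501: h=4, h2=4, slot 4 occupied → index 1.
Insert 935: h=4, h2=6, slot 4 occupied → index 3.
Table: [—, 501, —, 935, 305, 831, 18]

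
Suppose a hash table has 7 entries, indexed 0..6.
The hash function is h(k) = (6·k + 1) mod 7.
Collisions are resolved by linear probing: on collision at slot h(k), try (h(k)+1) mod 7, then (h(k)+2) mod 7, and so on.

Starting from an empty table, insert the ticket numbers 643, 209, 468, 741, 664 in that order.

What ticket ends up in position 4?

643: h=2 => slot 2
209: h=2, probe 2,3 => slot 3
468: h=2, probe 2,3,4 => slot 4
741: h=2, probe 2,3,4,5 => slot 5
664: h=2, probe 2,3,4,5,6 => slot 6
Table: [., ., 643, 209, 468, 741, 664]

468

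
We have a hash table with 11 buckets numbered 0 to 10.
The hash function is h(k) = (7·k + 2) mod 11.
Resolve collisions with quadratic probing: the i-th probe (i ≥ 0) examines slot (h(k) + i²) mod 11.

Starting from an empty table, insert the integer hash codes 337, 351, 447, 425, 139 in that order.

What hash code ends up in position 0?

425

337: h=7 → slot 7
351: h=6 → slot 6
447: h=7, probe 7,8 → slot 8
425: h=7, probe 7,8,0 → slot 0
139: h=7, probe 7,8,0,5 → slot 5
Table: [425, ∅, ∅, ∅, ∅, 139, 351, 337, 447, ∅, ∅]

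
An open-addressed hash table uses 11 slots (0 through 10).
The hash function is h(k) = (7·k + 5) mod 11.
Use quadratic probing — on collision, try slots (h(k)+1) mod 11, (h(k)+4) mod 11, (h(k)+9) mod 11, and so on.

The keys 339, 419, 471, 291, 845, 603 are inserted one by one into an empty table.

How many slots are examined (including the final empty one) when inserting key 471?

2

339: h=2 => slot 2
419: h=1 => slot 1
471: h=2, probe 2,3 => slot 3
291: h=7 => slot 7
845: h=2, probe 2,3,6 => slot 6
603: h=2, probe 2,3,6,0 => slot 0
Table: [603, 419, 339, 471, —, —, 845, 291, —, —, —]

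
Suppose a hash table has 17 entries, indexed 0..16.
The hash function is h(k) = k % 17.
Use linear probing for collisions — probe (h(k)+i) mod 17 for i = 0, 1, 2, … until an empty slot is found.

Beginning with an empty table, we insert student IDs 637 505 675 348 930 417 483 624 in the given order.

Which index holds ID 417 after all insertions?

637: h=8 => slot 8
505: h=12 => slot 12
675: h=12, probe 12,13 => slot 13
348: h=8, probe 8,9 => slot 9
930: h=12, probe 12,13,14 => slot 14
417: h=9, probe 9,10 => slot 10
483: h=7 => slot 7
624: h=12, probe 12,13,14,15 => slot 15
Table: [∅, ∅, ∅, ∅, ∅, ∅, ∅, 483, 637, 348, 417, ∅, 505, 675, 930, 624, ∅]

10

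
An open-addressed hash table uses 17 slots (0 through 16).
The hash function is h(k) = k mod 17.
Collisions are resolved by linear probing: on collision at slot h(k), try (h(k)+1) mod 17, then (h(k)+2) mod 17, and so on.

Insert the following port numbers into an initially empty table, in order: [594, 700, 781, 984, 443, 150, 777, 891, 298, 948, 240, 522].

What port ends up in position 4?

522

594: h=16 -> slot 16
700: h=3 -> slot 3
781: h=16, probe 16,0 -> slot 0
984: h=15 -> slot 15
443: h=1 -> slot 1
150: h=14 -> slot 14
777: h=12 -> slot 12
891: h=7 -> slot 7
298: h=9 -> slot 9
948: h=13 -> slot 13
240: h=2 -> slot 2
522: h=12, probe 12,13,14,15,16,0,1,2,3,4 -> slot 4
Table: [781, 443, 240, 700, 522, _, _, 891, _, 298, _, _, 777, 948, 150, 984, 594]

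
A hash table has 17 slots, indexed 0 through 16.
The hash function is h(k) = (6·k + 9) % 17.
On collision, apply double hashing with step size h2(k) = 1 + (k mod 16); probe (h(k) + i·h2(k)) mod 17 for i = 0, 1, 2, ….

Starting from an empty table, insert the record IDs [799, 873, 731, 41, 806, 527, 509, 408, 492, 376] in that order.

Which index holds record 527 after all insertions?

8

799 hashes to 9; slot 9 is free → place at 9.
873 hashes to 11; slot 11 is free → place at 11.
731 hashes to 9, h2=12; 9 taken → place at 4.
41 hashes to 0; slot 0 is free → place at 0.
806 hashes to 0, h2=7; 0 taken → place at 7.
527 hashes to 9, h2=16; 9 taken → place at 8.
509 hashes to 3; slot 3 is free → place at 3.
408 hashes to 9, h2=9; 9 taken → place at 1.
492 hashes to 3, h2=13; 3 taken → place at 16.
376 hashes to 4, h2=9; 4 taken → place at 13.
Table: [41, 408, ., 509, 731, ., ., 806, 527, 799, ., 873, ., 376, ., ., 492]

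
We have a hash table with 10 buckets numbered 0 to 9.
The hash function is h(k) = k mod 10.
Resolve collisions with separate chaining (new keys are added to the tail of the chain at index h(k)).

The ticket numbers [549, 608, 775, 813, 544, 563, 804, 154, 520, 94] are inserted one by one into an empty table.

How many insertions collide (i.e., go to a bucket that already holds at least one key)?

Insert 549: h=9, bucket 9 empty -> new chain.
Insert 608: h=8, bucket 8 empty -> new chain.
Insert 775: h=5, bucket 5 empty -> new chain.
Insert 813: h=3, bucket 3 empty -> new chain.
Insert 544: h=4, bucket 4 empty -> new chain.
Insert 563: h=3, bucket 3 nonempty -> append to chain.
Insert 804: h=4, bucket 4 nonempty -> append to chain.
Insert 154: h=4, bucket 4 nonempty -> append to chain.
Insert 520: h=0, bucket 0 empty -> new chain.
Insert 94: h=4, bucket 4 nonempty -> append to chain.
Final buckets:
0: 520
1: .
2: .
3: 813 -> 563
4: 544 -> 804 -> 154 -> 94
5: 775
6: .
7: .
8: 608
9: 549

4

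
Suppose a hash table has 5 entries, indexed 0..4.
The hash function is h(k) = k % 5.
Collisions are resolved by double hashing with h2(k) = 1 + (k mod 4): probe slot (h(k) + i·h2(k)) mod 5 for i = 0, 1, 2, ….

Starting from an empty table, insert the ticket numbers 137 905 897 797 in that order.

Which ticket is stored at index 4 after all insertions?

Insert 137: h=2, slot 2 empty → index 2.
Insert 905: h=0, slot 0 empty → index 0.
Insert 897: h=2, h2=2, slot 2 occupied → index 4.
Insert 797: h=2, h2=2, slots 2,4 occupied → index 1.
Table: [905, 797, 137, ., 897]

897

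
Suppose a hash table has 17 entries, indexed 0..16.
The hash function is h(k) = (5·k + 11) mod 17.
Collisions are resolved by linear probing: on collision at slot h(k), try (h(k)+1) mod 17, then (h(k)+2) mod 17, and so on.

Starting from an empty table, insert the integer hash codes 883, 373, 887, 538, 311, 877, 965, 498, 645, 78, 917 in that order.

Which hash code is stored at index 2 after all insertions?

311

883 hashes to 6; slot 6 is free → place at 6.
373 hashes to 6; 6 taken → place at 7.
887 hashes to 9; slot 9 is free → place at 9.
538 hashes to 15; slot 15 is free → place at 15.
311 hashes to 2; slot 2 is free → place at 2.
877 hashes to 10; slot 10 is free → place at 10.
965 hashes to 8; slot 8 is free → place at 8.
498 hashes to 2; 2 taken → place at 3.
645 hashes to 6; 6,7,8,9,10 taken → place at 11.
78 hashes to 10; 10,11 taken → place at 12.
917 hashes to 6; 6,7,8,9,10,11,12 taken → place at 13.
Table: [_, _, 311, 498, _, _, 883, 373, 965, 887, 877, 645, 78, 917, _, 538, _]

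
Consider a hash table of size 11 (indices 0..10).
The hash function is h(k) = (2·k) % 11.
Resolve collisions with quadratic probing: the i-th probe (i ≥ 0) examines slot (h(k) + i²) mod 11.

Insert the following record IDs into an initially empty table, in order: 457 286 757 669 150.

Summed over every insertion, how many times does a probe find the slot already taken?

Insert 457: h=1, slot 1 empty => index 1.
Insert 286: h=0, slot 0 empty => index 0.
Insert 757: h=7, slot 7 empty => index 7.
Insert 669: h=7, slot 7 occupied => index 8.
Insert 150: h=3, slot 3 empty => index 3.
Table: [286, 457, ∅, 150, ∅, ∅, ∅, 757, 669, ∅, ∅]

1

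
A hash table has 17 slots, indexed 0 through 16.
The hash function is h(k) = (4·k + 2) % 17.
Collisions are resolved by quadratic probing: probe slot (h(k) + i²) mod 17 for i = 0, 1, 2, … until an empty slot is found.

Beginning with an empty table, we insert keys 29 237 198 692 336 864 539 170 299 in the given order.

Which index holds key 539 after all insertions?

29: h=16 => slot 16
237: h=15 => slot 15
198: h=12 => slot 12
692: h=16, probe 16,0 => slot 0
336: h=3 => slot 3
864: h=7 => slot 7
539: h=16, probe 16,0,3,8 => slot 8
170: h=2 => slot 2
299: h=8, probe 8,9 => slot 9
Table: [692, —, 170, 336, —, —, —, 864, 539, 299, —, —, 198, —, —, 237, 29]

8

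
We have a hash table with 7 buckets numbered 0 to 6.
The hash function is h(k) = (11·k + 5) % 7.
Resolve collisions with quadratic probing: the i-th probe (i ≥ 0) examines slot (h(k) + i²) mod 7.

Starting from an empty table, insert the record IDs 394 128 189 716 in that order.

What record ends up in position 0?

394 hashes to 6; slot 6 is free -> place at 6.
128 hashes to 6; 6 taken -> place at 0.
189 hashes to 5; slot 5 is free -> place at 5.
716 hashes to 6; 6,0 taken -> place at 3.
Table: [128, ., ., 716, ., 189, 394]

128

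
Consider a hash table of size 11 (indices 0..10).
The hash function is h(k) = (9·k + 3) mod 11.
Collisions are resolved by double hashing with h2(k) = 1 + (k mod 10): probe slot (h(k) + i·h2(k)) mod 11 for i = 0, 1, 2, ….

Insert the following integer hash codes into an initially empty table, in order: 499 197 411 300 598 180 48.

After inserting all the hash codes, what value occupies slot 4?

499 hashes to 6; slot 6 is free → place at 6.
197 hashes to 5; slot 5 is free → place at 5.
411 hashes to 6, h2=2; 6 taken → place at 8.
300 hashes to 8, h2=1; 8 taken → place at 9.
598 hashes to 6, h2=9; 6 taken → place at 4.
180 hashes to 6, h2=1; 6 taken → place at 7.
48 hashes to 6, h2=9; 6,4 taken → place at 2.
Table: [-, -, 48, -, 598, 197, 499, 180, 411, 300, -]

598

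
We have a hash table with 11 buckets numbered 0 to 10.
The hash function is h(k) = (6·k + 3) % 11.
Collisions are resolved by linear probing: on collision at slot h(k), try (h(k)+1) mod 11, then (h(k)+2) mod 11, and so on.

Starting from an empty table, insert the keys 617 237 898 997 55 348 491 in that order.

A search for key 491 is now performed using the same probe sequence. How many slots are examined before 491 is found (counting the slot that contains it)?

Insert 617: h=9, slot 9 empty -> index 9.
Insert 237: h=6, slot 6 empty -> index 6.
Insert 898: h=1, slot 1 empty -> index 1.
Insert 997: h=1, slot 1 occupied -> index 2.
Insert 55: h=3, slot 3 empty -> index 3.
Insert 348: h=1, slots 1,2,3 occupied -> index 4.
Insert 491: h=1, slots 1,2,3,4 occupied -> index 5.
Table: [_, 898, 997, 55, 348, 491, 237, _, _, 617, _]
Lookup 491: h=1, probe 1,2,3,4,5 → found at 5.

5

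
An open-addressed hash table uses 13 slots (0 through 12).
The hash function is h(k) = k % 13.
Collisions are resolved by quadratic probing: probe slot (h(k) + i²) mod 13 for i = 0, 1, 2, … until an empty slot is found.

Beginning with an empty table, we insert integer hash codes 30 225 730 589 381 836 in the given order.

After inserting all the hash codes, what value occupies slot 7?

30: h=4 => slot 4
225: h=4, probe 4,5 => slot 5
730: h=2 => slot 2
589: h=4, probe 4,5,8 => slot 8
381: h=4, probe 4,5,8,0 => slot 0
836: h=4, probe 4,5,8,0,7 => slot 7
Table: [381, —, 730, —, 30, 225, —, 836, 589, —, —, —, —]

836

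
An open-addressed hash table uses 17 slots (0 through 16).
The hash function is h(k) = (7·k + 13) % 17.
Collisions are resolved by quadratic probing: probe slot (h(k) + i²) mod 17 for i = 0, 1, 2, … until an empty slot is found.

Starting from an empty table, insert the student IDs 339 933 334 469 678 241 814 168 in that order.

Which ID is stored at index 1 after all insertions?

339: h=6 → slot 6
933: h=16 → slot 16
334: h=5 → slot 5
469: h=15 → slot 15
678: h=16, probe 16,0 → slot 0
241: h=0, probe 0,1 → slot 1
814: h=16, probe 16,0,3 → slot 3
168: h=16, probe 16,0,3,8 → slot 8
Table: [678, 241, ., 814, ., 334, 339, ., 168, ., ., ., ., ., ., 469, 933]

241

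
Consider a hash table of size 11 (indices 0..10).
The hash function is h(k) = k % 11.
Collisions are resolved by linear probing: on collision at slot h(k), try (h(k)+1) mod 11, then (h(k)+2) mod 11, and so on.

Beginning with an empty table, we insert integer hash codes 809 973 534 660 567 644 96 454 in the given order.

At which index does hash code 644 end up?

809: h=6 → slot 6
973: h=5 → slot 5
534: h=6, probe 6,7 → slot 7
660: h=0 → slot 0
567: h=6, probe 6,7,8 → slot 8
644: h=6, probe 6,7,8,9 → slot 9
96: h=8, probe 8,9,10 → slot 10
454: h=3 → slot 3
Table: [660, —, —, 454, —, 973, 809, 534, 567, 644, 96]

9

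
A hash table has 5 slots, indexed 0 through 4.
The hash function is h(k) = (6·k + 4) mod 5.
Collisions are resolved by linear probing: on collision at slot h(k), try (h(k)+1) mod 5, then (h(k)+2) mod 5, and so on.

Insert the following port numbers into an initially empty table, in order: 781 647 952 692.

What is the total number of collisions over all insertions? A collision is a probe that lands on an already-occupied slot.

781 hashes to 0; slot 0 is free => place at 0.
647 hashes to 1; slot 1 is free => place at 1.
952 hashes to 1; 1 taken => place at 2.
692 hashes to 1; 1,2 taken => place at 3.
Table: [781, 647, 952, 692, —]

3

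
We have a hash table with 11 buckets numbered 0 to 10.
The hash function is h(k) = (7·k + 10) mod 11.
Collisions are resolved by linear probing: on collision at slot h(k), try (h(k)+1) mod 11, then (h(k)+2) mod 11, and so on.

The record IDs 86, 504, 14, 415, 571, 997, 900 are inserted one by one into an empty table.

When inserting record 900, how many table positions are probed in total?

86: h=7 → slot 7
504: h=7, probe 7,8 → slot 8
14: h=9 → slot 9
415: h=0 → slot 0
571: h=3 → slot 3
997: h=4 → slot 4
900: h=7, probe 7,8,9,10 → slot 10
Table: [415, -, -, 571, 997, -, -, 86, 504, 14, 900]

4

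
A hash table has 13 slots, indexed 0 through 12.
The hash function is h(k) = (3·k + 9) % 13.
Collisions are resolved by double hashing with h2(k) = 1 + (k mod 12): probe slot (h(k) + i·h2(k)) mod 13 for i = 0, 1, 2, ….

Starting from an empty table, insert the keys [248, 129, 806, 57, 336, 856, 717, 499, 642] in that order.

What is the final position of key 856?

Insert 248: h=12, slot 12 empty → index 12.
Insert 129: h=6, slot 6 empty → index 6.
Insert 806: h=9, slot 9 empty → index 9.
Insert 57: h=11, slot 11 empty → index 11.
Insert 336: h=3, slot 3 empty → index 3.
Insert 856: h=3, h2=5, slot 3 occupied → index 8.
Insert 717: h=2, slot 2 empty → index 2.
Insert 499: h=11, h2=8, slots 11,6 occupied → index 1.
Insert 642: h=11, h2=7, slot 11 occupied → index 5.
Table: [∅, 499, 717, 336, ∅, 642, 129, ∅, 856, 806, ∅, 57, 248]

8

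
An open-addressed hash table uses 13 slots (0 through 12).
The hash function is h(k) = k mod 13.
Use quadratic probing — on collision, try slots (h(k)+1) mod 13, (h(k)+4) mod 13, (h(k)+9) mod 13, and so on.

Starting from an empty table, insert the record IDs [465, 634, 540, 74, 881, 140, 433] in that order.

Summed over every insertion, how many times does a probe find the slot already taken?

6

465 hashes to 10; slot 10 is free → place at 10.
634 hashes to 10; 10 taken → place at 11.
540 hashes to 7; slot 7 is free → place at 7.
74 hashes to 9; slot 9 is free → place at 9.
881 hashes to 10; 10,11 taken → place at 1.
140 hashes to 10; 10,11,1 taken → place at 6.
433 hashes to 4; slot 4 is free → place at 4.
Table: [—, 881, —, —, 433, —, 140, 540, —, 74, 465, 634, —]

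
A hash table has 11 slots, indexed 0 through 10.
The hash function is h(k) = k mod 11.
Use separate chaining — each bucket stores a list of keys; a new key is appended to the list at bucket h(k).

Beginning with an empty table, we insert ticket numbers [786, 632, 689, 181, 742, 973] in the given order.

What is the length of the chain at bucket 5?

5

Insert 786: h=5, bucket 5 empty -> new chain.
Insert 632: h=5, bucket 5 nonempty -> append to chain.
Insert 689: h=7, bucket 7 empty -> new chain.
Insert 181: h=5, bucket 5 nonempty -> append to chain.
Insert 742: h=5, bucket 5 nonempty -> append to chain.
Insert 973: h=5, bucket 5 nonempty -> append to chain.
Final buckets:
0: _
1: _
2: _
3: _
4: _
5: 786 -> 632 -> 181 -> 742 -> 973
6: _
7: 689
8: _
9: _
10: _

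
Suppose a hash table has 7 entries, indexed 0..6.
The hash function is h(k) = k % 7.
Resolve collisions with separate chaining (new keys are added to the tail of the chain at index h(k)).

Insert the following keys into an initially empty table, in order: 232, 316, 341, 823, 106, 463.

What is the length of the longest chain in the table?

232 -> bucket 1
316 -> bucket 1 (collision)
341 -> bucket 5
823 -> bucket 4
106 -> bucket 1 (collision)
463 -> bucket 1 (collision)
Final buckets:
0: ∅
1: 232 -> 316 -> 106 -> 463
2: ∅
3: ∅
4: 823
5: 341
6: ∅

4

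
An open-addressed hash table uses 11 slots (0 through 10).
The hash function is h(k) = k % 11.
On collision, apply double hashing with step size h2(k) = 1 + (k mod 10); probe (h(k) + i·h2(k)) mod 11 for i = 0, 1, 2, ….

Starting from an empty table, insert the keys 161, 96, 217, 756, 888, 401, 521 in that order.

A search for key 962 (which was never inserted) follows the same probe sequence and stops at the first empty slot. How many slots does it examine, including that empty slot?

3

161 hashes to 7; slot 7 is free -> place at 7.
96 hashes to 8; slot 8 is free -> place at 8.
217 hashes to 8, h2=8; 8 taken -> place at 5.
756 hashes to 8, h2=7; 8 taken -> place at 4.
888 hashes to 8, h2=9; 8 taken -> place at 6.
401 hashes to 5, h2=2; 5,7 taken -> place at 9.
521 hashes to 4, h2=2; 4,6,8 taken -> place at 10.
Table: [-, -, -, -, 756, 217, 888, 161, 96, 401, 521]
Lookup 962: h=5, h2=3, probe 5,8,0 → slot 0 empty, not found.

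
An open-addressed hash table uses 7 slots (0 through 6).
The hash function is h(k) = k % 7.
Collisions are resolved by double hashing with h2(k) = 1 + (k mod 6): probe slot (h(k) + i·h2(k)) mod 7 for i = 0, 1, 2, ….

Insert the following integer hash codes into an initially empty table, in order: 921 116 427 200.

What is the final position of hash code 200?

921: h=4 → slot 4
116: h=4, h2=3, probe 4,0 → slot 0
427: h=0, h2=2, probe 0,2 → slot 2
200: h=4, h2=3, probe 4,0,3 → slot 3
Table: [116, _, 427, 200, 921, _, _]

3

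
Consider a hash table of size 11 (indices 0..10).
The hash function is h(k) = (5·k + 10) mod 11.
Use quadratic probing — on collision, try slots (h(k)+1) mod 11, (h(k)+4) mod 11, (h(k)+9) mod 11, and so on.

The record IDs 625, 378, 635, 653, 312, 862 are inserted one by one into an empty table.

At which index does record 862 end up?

625: h=0 -> slot 0
378: h=8 -> slot 8
635: h=6 -> slot 6
653: h=8, probe 8,9 -> slot 9
312: h=8, probe 8,9,1 -> slot 1
862: h=8, probe 8,9,1,6,2 -> slot 2
Table: [625, 312, 862, —, —, —, 635, —, 378, 653, —]

2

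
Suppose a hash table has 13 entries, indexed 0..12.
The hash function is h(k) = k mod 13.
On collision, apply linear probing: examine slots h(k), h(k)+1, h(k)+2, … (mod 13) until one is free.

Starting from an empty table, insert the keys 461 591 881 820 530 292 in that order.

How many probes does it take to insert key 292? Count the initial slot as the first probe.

3

461: h=6 -> slot 6
591: h=6, probe 6,7 -> slot 7
881: h=10 -> slot 10
820: h=1 -> slot 1
530: h=10, probe 10,11 -> slot 11
292: h=6, probe 6,7,8 -> slot 8
Table: [., 820, ., ., ., ., 461, 591, 292, ., 881, 530, .]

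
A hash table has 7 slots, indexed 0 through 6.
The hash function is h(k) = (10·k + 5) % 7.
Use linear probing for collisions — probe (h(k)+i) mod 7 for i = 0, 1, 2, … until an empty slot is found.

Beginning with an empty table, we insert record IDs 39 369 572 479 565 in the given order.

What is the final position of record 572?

0

39: h=3 → slot 3
369: h=6 → slot 6
572: h=6, probe 6,0 → slot 0
479: h=0, probe 0,1 → slot 1
565: h=6, probe 6,0,1,2 → slot 2
Table: [572, 479, 565, 39, _, _, 369]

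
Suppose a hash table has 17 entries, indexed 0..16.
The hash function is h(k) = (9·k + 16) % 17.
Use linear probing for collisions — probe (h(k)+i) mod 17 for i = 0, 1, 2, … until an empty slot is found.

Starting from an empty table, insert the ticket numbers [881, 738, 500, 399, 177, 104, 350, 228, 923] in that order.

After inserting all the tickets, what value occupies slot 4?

350

Insert 881: h=6, slot 6 empty -> index 6.
Insert 738: h=11, slot 11 empty -> index 11.
Insert 500: h=11, slot 11 occupied -> index 12.
Insert 399: h=3, slot 3 empty -> index 3.
Insert 177: h=11, slots 11,12 occupied -> index 13.
Insert 104: h=0, slot 0 empty -> index 0.
Insert 350: h=4, slot 4 empty -> index 4.
Insert 228: h=11, slots 11,12,13 occupied -> index 14.
Insert 923: h=10, slot 10 empty -> index 10.
Table: [104, -, -, 399, 350, -, 881, -, -, -, 923, 738, 500, 177, 228, -, -]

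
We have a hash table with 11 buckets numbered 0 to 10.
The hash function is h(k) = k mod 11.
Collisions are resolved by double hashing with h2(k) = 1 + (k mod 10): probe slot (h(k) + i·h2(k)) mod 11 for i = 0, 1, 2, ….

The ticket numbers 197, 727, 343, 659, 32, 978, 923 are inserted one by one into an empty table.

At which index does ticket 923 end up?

197: h=10 -> slot 10
727: h=1 -> slot 1
343: h=2 -> slot 2
659: h=10, h2=10, probe 10,9 -> slot 9
32: h=10, h2=3, probe 10,2,5 -> slot 5
978: h=10, h2=9, probe 10,8 -> slot 8
923: h=10, h2=4, probe 10,3 -> slot 3
Table: [∅, 727, 343, 923, ∅, 32, ∅, ∅, 978, 659, 197]

3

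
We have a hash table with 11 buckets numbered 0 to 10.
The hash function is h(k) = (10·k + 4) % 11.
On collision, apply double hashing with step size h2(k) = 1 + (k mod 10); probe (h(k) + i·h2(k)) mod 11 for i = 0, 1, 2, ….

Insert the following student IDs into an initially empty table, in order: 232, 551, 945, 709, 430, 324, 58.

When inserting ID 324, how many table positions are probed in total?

3

Insert 232: h=3, slot 3 empty → index 3.
Insert 551: h=3, h2=2, slot 3 occupied → index 5.
Insert 945: h=5, h2=6, slot 5 occupied → index 0.
Insert 709: h=10, slot 10 empty → index 10.
Insert 430: h=3, h2=1, slot 3 occupied → index 4.
Insert 324: h=10, h2=5, slots 10,4 occupied → index 9.
Insert 58: h=1, slot 1 empty → index 1.
Table: [945, 58, -, 232, 430, 551, -, -, -, 324, 709]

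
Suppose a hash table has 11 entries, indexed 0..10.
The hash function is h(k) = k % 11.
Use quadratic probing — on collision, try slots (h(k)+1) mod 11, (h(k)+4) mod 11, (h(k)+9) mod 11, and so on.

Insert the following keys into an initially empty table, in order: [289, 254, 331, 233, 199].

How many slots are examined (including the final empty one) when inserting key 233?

3

289: h=3 => slot 3
254: h=1 => slot 1
331: h=1, probe 1,2 => slot 2
233: h=2, probe 2,3,6 => slot 6
199: h=1, probe 1,2,5 => slot 5
Table: [∅, 254, 331, 289, ∅, 199, 233, ∅, ∅, ∅, ∅]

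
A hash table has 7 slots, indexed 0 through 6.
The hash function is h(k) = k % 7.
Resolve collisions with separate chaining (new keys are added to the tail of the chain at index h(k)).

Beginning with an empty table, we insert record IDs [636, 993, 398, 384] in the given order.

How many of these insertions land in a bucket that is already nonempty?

Insert 636: h=6, bucket 6 empty → new chain.
Insert 993: h=6, bucket 6 nonempty → append to chain.
Insert 398: h=6, bucket 6 nonempty → append to chain.
Insert 384: h=6, bucket 6 nonempty → append to chain.
Final buckets:
0: ∅
1: ∅
2: ∅
3: ∅
4: ∅
5: ∅
6: 636 -> 993 -> 398 -> 384

3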